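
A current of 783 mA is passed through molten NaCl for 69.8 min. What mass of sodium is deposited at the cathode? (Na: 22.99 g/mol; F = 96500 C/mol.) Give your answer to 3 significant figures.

0.781 g

Q = 0.783 A × 4188 s = 3279 C
n(e⁻) = 3279 / 96500 = 0.03398 mol
Na⁺ + e⁻ → Na, so n(Na) = 0.03398 mol
m = 0.03398 × 22.99 = 0.781 g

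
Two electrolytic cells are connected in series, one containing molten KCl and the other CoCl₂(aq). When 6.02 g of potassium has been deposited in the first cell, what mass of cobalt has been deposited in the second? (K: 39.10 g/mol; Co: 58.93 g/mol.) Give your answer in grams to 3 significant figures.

n(K) = 6.02 / 39.10 = 0.1540 mol
K⁺ + e⁻ → K, so n(e⁻) = 0.1540 mol
In series, the same 0.1540 mol of electrons flows through the second cell.
Co²⁺ + 2e⁻ → Co, so n(Co) = 0.1540 / 2 = 0.07700 mol
m(Co) = 0.07700 × 58.93 = 4.54 g

4.54 g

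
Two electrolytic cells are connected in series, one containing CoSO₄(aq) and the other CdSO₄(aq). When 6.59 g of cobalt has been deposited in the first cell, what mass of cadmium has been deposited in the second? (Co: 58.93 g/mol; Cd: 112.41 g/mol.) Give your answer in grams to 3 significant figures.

n(Co) = 6.59 / 58.93 = 0.1118 mol
Co²⁺ + 2e⁻ → Co, so n(e⁻) = 2 × 0.1118 = 0.2236 mol
Since the cells are in series, n(e⁻) in the Cd cell is also 0.2236 mol.
Cd²⁺ + 2e⁻ → Cd, so n(Cd) = 0.2236 / 2 = 0.1118 mol
m(Cd) = 0.1118 × 112.41 = 12.6 g

12.6 g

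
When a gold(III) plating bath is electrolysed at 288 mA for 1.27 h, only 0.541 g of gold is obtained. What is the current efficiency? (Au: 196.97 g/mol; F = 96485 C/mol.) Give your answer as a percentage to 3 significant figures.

60.4%

Q = 0.288 × 4572 = 1317 C
n(e⁻) = 1317 / 96485 = 0.01365 mol
Au³⁺ + 3e⁻ → Au, so theoretical n(Au) = 0.004550 mol → 0.8962 g
Efficiency = 0.541 / 0.8962 = 0.6037 = 60.4%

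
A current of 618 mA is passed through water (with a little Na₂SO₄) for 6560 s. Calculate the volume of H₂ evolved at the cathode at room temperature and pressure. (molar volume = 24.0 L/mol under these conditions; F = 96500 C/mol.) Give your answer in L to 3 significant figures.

0.504 L

Charge passed = 0.618 × 6560 = 4054 C
n(e⁻) = 4054 / 96500 = 0.04201 mol
2H⁺ + 2e⁻ → H₂, so n(H₂) = 0.04201 / 2 = 0.02101 mol
V = 0.02101 × 24.0 = 0.5042 L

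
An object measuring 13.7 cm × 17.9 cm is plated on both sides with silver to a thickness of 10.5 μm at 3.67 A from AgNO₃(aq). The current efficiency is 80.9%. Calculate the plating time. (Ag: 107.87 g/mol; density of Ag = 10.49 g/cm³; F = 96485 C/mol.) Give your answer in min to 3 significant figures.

27.1 min

Plated area = 2 × 13.7 × 17.9 = 490.5 cm²
Volume = 490.5 × 10.5×10⁻⁴ cm = 0.5150 cm³
m(Ag) = 0.5150 × 10.49 = 5.402 g
n(Ag) = 5.402 / 107.87 = 0.05008 mol; n(e⁻) = 0.05008 mol
Q = 0.05008 × 96485 / 0.809 = 5973 C
t = 5973 / 3.67 = 1628 s = 27.1 min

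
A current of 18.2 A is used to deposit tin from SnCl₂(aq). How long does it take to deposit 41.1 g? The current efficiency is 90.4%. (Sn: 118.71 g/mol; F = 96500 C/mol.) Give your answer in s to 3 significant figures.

4060 s

n(Sn) = 41.1 / 118.71 = 0.3462 mol
Sn²⁺ + 2e⁻ → Sn, so n(e⁻) = 2 × 0.3462 = 0.6924 mol
Q = 0.6924 × 96500 / 0.904 = 73910 C
t = Q / I = 73910 / 18.2 = 4061 s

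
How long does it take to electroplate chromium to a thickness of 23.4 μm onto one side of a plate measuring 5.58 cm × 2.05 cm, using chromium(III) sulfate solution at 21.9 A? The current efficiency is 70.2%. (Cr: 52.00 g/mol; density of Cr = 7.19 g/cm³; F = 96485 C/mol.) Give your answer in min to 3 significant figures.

Plated area = 5.58 × 2.05 = 11.44 cm²
Volume = 11.44 × 23.4×10⁻⁴ cm = 0.02677 cm³
m(Cr) = 0.02677 × 7.19 = 0.1925 g
n(Cr) = 0.1925 / 52.00 = 0.003702 mol; n(e⁻) = 3 × 0.003702 = 0.01111 mol
Q = 0.01111 × 96485 / 0.702 = 1527 C
t = 1527 / 21.9 = 69.73 s = 1.16 min

1.16 min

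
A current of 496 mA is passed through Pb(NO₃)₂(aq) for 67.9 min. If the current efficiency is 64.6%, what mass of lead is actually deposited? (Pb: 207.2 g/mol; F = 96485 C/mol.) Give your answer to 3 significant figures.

Q = 0.496 × 4074 = 2021 C
n(e⁻) = 2021 / 96485 = 0.02095 mol
Pb²⁺ + 2e⁻ → Pb, so theoretical m(Pb) = 0.01048 × 207.2 = 2.171 g
Actual mass = 64.6% × 2.171 = 1.40 g

1.40 g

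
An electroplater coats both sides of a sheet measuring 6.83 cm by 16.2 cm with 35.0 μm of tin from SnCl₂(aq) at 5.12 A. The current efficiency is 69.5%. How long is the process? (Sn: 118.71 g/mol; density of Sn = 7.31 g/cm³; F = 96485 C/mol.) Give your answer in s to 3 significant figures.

2590 s

Plated area = 2 × 6.83 × 16.2 = 221.3 cm²
Volume = 221.3 × 35.0×10⁻⁴ cm = 0.7746 cm³
m(Sn) = 0.7746 × 7.31 = 5.662 g
n(Sn) = 5.662 / 118.71 = 0.04770 mol; n(e⁻) = 2 × 0.04770 = 0.09540 mol
Q = 0.09540 × 96485 / 0.695 = 13240 C
t = 13240 / 5.12 = 2586 s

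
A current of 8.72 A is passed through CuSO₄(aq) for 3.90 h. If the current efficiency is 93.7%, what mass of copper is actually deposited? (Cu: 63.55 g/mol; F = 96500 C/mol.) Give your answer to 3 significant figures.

Q = 8.72 × 14040 = 1.224×10^5 C
n(e⁻) = 1.224×10^5 / 96500 = 1.268 mol
Cu²⁺ + 2e⁻ → Cu, so theoretical m(Cu) = 0.6340 × 63.55 = 40.29 g
Actual mass = 93.7% × 40.29 = 37.8 g

37.8 g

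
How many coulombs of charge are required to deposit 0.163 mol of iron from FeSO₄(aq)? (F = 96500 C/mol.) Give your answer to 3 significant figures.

31500 C

Fe²⁺ + 2e⁻ → Fe, so n(e⁻) = 2 × 0.163 = 0.3260 mol
Q = 0.3260 × 96500 = 31460 C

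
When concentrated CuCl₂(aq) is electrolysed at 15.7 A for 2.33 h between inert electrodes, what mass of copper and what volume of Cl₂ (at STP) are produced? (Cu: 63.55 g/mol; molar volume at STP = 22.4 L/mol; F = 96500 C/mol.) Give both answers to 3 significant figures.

43.4 g Cu; 15.3 L Cl₂

Q = 15.7 × 8388 = 1.317×10^5 C; n(e⁻) = 1.317×10^5 / 96500 = 1.365 mol
Cathode: Cu²⁺ + 2e⁻ → Cu → n(Cu) = 1.365/2 = 0.6825 mol → 43.4 g
Anode: 2Cl⁻ → Cl₂ + 2e⁻ → n(Cl₂) = 1.365/2 = 0.6825 mol → 15.3 L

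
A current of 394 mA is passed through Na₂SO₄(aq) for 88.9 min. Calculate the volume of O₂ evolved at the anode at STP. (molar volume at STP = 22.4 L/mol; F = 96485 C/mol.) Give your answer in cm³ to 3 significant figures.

Charge passed = 0.394 × 5334 = 2102 C
Moles of electrons = 2102 / 96485 = 0.02179 mol
2H₂O → O₂ + 4H⁺ + 4e⁻, so n(O₂) = 0.02179 / 4 = 0.005448 mol
V = 0.005448 × 22.4 = 0.1220 L
= 122 cm³

122 cm³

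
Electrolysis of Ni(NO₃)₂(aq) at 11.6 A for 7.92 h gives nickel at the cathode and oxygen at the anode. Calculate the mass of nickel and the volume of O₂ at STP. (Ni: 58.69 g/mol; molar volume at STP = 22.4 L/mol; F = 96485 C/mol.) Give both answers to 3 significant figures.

101 g Ni; 19.2 L O₂

Q = 11.6 × 28512 = 3.307×10^5 C; n(e⁻) = 3.307×10^5 / 96485 = 3.427 mol
Cathode: Ni²⁺ + 2e⁻ → Ni → n(Ni) = 3.427/2 = 1.714 mol → 101 g
Anode: 2H₂O → O₂ + 4H⁺ + 4e⁻ → n(O₂) = 3.427/4 = 0.8568 mol → 19.2 L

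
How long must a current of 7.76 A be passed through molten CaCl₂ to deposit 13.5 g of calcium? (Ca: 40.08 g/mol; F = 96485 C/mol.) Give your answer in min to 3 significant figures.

140 min

n(Ca) = 13.5 / 40.08 = 0.3368 mol
Ca²⁺ + 2e⁻ → Ca, so n(e⁻) = 2 × 0.3368 = 0.6736 mol
Q = 0.6736 × 96485 = 64990 C
t = Q / I = 64990 / 7.76 = 8375 s = 140 min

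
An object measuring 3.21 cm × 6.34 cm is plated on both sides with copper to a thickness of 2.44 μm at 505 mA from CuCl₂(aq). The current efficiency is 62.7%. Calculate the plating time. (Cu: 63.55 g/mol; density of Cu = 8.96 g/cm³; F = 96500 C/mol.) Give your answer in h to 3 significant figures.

0.237 h

Plated area = 2 × 3.21 × 6.34 = 40.70 cm²
Volume = 40.70 × 2.44×10⁻⁴ cm = 0.009931 cm³
m(Cu) = 0.009931 × 8.96 = 0.08898 g
n(Cu) = 0.08898 / 63.55 = 0.001400 mol; n(e⁻) = 2 × 0.001400 = 0.002800 mol
Q = 0.002800 × 96500 / 0.627 = 430.9 C
t = 430.9 / 0.505 = 853.3 s = 0.237 h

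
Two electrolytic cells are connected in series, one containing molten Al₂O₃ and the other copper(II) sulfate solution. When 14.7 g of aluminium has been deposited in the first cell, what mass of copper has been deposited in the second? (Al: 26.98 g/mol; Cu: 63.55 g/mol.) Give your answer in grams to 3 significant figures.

51.9 g

n(Al) = 14.7 / 26.98 = 0.5448 mol
Al³⁺ + 3e⁻ → Al, so n(e⁻) = 3 × 0.5448 = 1.634 mol
Same current for the same time ⇒ same n(e⁻) = 1.634 mol in both cells.
Cu²⁺ + 2e⁻ → Cu, so n(Cu) = 1.634 / 2 = 0.8170 mol
m(Cu) = 0.8170 × 63.55 = 51.9 g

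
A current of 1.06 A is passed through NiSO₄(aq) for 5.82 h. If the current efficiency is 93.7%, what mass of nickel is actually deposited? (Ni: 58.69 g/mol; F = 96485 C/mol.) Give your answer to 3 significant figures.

6.33 g

Q = 1.06 × 20952 = 22210 C
n(e⁻) = 22210 / 96485 = 0.2302 mol
Ni²⁺ + 2e⁻ → Ni, so theoretical m(Ni) = 0.1151 × 58.69 = 6.755 g
Actual mass = 93.7% × 6.755 = 6.33 g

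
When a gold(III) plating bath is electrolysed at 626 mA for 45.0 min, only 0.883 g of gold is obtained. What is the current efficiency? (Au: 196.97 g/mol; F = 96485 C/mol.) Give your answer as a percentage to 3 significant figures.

76.8%

Q = 0.626 × 2700 = 1690 C
n(e⁻) = 1690 / 96485 = 0.01752 mol
Au³⁺ + 3e⁻ → Au, so theoretical n(Au) = 0.005840 mol → 1.150 g
Efficiency = 0.883 / 1.150 = 0.7678 = 76.8%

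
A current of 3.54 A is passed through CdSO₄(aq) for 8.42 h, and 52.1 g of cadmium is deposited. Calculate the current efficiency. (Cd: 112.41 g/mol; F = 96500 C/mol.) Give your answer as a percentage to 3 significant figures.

83.4%

Q = 3.54 × 30312 = 1.073×10^5 C
n(e⁻) = 1.073×10^5 / 96500 = 1.112 mol
Cd²⁺ + 2e⁻ → Cd, so theoretical n(Cd) = 0.5560 mol → 62.50 g
Efficiency = 52.1 / 62.50 = 0.8336 = 83.4%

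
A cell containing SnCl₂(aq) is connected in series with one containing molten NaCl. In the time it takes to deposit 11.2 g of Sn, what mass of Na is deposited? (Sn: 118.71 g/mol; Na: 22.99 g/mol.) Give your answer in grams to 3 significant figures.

n(Sn) = 11.2 / 118.71 = 0.09435 mol
Sn²⁺ + 2e⁻ → Sn, so n(e⁻) = 2 × 0.09435 = 0.1887 mol
Since the cells are in series, n(e⁻) in the Na cell is also 0.1887 mol.
Na⁺ + e⁻ → Na, so n(Na) = 0.1887 mol
m(Na) = 0.1887 × 22.99 = 4.34 g

4.34 g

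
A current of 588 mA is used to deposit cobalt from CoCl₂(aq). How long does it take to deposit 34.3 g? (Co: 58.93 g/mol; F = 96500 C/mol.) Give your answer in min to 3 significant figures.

3180 min

n(Co) = 34.3 / 58.93 = 0.5820 mol
Co²⁺ + 2e⁻ → Co, so n(e⁻) = 2 × 0.5820 = 1.164 mol
Q = 1.164 × 96500 = 1.123×10^5 C
t = Q / I = 1.123×10^5 / 0.588 = 1.910×10^5 s = 3180 min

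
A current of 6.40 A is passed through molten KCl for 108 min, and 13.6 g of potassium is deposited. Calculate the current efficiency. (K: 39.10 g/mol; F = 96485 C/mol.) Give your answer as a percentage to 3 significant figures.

Q = 6.40 × 6480 = 41470 C
n(e⁻) = 41470 / 96485 = 0.4298 mol
K⁺ + e⁻ → K, so theoretical n(K) = 0.4298 mol → 16.81 g
Efficiency = 13.6 / 16.81 = 0.8090 = 80.9%

80.9%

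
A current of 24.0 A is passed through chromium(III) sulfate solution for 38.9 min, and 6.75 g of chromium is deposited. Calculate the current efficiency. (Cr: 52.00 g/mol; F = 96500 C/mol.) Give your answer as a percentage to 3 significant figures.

Q = 24.0 × 2334 = 56020 C
n(e⁻) = 56020 / 96500 = 0.5805 mol
Cr³⁺ + 3e⁻ → Cr, so theoretical n(Cr) = 0.1935 mol → 10.06 g
Efficiency = 6.75 / 10.06 = 0.6710 = 67.1%

67.1%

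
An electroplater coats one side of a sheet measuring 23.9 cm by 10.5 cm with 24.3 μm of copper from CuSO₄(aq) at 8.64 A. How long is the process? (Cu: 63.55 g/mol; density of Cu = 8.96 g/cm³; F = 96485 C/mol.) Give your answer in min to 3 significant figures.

Plated area = 23.9 × 10.5 = 251.0 cm²
Volume = 251.0 × 24.3×10⁻⁴ cm = 0.6099 cm³
m(Cu) = 0.6099 × 8.96 = 5.465 g
n(Cu) = 5.465 / 63.55 = 0.08600 mol; n(e⁻) = 2 × 0.08600 = 0.1720 mol
Q = 0.1720 × 96485 = 16600 C
t = 16600 / 8.64 = 1921 s = 32.0 min

32.0 min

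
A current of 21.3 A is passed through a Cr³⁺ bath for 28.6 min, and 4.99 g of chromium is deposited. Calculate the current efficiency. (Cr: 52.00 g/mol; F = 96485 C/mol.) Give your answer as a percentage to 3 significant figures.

76.0%

Q = 21.3 × 1716 = 36550 C
n(e⁻) = 36550 / 96485 = 0.3788 mol
Cr³⁺ + 3e⁻ → Cr, so theoretical n(Cr) = 0.1263 mol → 6.568 g
Efficiency = 4.99 / 6.568 = 0.7597 = 76.0%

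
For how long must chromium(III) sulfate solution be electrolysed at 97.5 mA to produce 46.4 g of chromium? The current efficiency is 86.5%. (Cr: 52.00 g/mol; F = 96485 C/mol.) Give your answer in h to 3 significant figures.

851 h

n(Cr) = 46.4 / 52.00 = 0.8923 mol
Cr³⁺ + 3e⁻ → Cr, so n(e⁻) = 3 × 0.8923 = 2.677 mol
Q = 2.677 × 96485 / 0.865 = 2.986×10^5 C
t = Q / I = 2.986×10^5 / 0.0975 = 3.063×10^6 s = 851 h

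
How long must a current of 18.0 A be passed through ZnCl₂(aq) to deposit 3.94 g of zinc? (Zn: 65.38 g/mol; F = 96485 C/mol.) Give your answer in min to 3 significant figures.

10.8 min

n(Zn) = 3.94 / 65.38 = 0.06026 mol
Zn²⁺ + 2e⁻ → Zn, so n(e⁻) = 2 × 0.06026 = 0.1205 mol
Q = 0.1205 × 96485 = 11630 C
t = Q / I = 11630 / 18.0 = 646.1 s = 10.8 min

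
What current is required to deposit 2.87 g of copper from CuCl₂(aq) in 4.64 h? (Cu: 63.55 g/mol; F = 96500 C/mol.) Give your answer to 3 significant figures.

n(Cu) = 2.87 / 63.55 = 0.04516 mol
Cu²⁺ + 2e⁻ → Cu, so n(e⁻) = 2 × 0.04516 = 0.09032 mol
Q = 0.09032 × 96500 = 8716 C
I = Q / t = 8716 / 16704 s = 0.522 A

0.522 A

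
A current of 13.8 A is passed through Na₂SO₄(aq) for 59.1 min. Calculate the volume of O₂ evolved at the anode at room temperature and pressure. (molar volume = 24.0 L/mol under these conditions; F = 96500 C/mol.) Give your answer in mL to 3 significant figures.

3040 mL

Charge passed = 13.8 × 3546 = 48930 C
n(e⁻) = 48930 / 96500 = 0.5070 mol
2H₂O → O₂ + 4H⁺ + 4e⁻, so n(O₂) = 0.5070 / 4 = 0.1268 mol
V = 0.1268 × 24.0 = 3.043 L
= 3040 mL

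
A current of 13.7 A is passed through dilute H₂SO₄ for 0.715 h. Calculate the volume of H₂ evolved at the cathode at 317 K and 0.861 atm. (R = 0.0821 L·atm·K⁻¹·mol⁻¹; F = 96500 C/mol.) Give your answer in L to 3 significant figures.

5.52 L

Q = 13.7 A × 2574 s = 35260 C
Moles of electrons = 35260 / 96500 = 0.3654 mol
2H⁺ + 2e⁻ → H₂, so n(H₂) = 0.3654 / 2 = 0.1827 mol
V = nRT/P = 0.1827 × 0.0821 × 317 / 0.861 = 5.523 L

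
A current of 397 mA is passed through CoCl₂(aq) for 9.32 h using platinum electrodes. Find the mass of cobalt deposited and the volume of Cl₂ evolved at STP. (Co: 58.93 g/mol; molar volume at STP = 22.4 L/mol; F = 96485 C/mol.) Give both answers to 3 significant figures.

Q = 0.397 × 33552 = 13320 C; n(e⁻) = 13320 / 96485 = 0.1381 mol
Cathode: Co²⁺ + 2e⁻ → Co → n(Co) = 0.1381/2 = 0.06905 mol → 4.07 g
Anode: 2Cl⁻ → Cl₂ + 2e⁻ → n(Cl₂) = 0.1381/2 = 0.06905 mol → 1.55 L

4.07 g Co; 1.55 L Cl₂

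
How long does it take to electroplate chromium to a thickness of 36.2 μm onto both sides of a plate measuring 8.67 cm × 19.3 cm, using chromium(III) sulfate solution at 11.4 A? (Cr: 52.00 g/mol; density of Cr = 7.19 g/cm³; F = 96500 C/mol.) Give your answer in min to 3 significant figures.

Plated area = 2 × 8.67 × 19.3 = 334.7 cm²
Volume = 334.7 × 36.2×10⁻⁴ cm = 1.212 cm³
m(Cr) = 1.212 × 7.19 = 8.714 g
n(Cr) = 8.714 / 52.00 = 0.1676 mol; n(e⁻) = 3 × 0.1676 = 0.5028 mol
Q = 0.5028 × 96500 = 48520 C
t = 48520 / 11.4 = 4256 s = 70.9 min

70.9 min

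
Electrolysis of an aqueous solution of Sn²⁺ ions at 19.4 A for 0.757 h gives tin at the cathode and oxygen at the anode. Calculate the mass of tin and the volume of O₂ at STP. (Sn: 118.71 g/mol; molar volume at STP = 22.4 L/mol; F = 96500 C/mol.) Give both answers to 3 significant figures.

32.5 g Sn; 3.07 L O₂

Q = 19.4 × 2725.2 = 52870 C; n(e⁻) = 52870 / 96500 = 0.5479 mol
Cathode: Sn²⁺ + 2e⁻ → Sn → n(Sn) = 0.5479/2 = 0.2740 mol → 32.5 g
Anode: 2H₂O → O₂ + 4H⁺ + 4e⁻ → n(O₂) = 0.5479/4 = 0.1370 mol → 3.07 L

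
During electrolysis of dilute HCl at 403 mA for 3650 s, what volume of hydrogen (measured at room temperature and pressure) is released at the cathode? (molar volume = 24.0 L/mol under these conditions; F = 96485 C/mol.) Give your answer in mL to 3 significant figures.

Charge passed = 0.403 × 3650 = 1471 C
Moles of electrons = 1471 / 96485 = 0.01525 mol
2H⁺ + 2e⁻ → H₂, so n(H₂) = 0.01525 / 2 = 0.007625 mol
V = 0.007625 × 24.0 = 0.1830 L
= 183 mL

183 mL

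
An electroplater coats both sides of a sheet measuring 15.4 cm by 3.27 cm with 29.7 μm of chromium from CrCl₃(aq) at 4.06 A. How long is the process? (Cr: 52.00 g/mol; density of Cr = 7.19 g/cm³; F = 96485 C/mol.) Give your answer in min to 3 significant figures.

Plated area = 2 × 15.4 × 3.27 = 100.7 cm²
Volume = 100.7 × 29.7×10⁻⁴ cm = 0.2991 cm³
m(Cr) = 0.2991 × 7.19 = 2.151 g
n(Cr) = 2.151 / 52.00 = 0.04137 mol; n(e⁻) = 3 × 0.04137 = 0.1241 mol
Q = 0.1241 × 96485 = 11970 C
t = 11970 / 4.06 = 2948 s = 49.1 min

49.1 min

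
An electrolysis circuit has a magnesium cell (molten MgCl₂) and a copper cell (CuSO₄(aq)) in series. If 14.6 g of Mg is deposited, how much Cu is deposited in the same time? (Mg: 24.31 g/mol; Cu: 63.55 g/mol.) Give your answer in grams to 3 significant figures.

38.2 g

n(Mg) = 14.6 / 24.31 = 0.6006 mol
Mg²⁺ + 2e⁻ → Mg, so n(e⁻) = 2 × 0.6006 = 1.201 mol
In series, the same 1.201 mol of electrons flows through the second cell.
Cu²⁺ + 2e⁻ → Cu, so n(Cu) = 1.201 / 2 = 0.6005 mol
m(Cu) = 0.6005 × 63.55 = 38.2 g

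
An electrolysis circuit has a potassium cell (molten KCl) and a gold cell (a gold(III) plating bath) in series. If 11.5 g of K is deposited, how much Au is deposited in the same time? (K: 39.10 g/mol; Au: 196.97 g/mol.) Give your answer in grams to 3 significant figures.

n(K) = 11.5 / 39.10 = 0.2941 mol
K⁺ + e⁻ → K, so n(e⁻) = 0.2941 mol
The cells are in series, so the same charge (and hence the same n(e⁻) = 0.2941 mol) passes through both.
Au³⁺ + 3e⁻ → Au, so n(Au) = 0.2941 / 3 = 0.09803 mol
m(Au) = 0.09803 × 196.97 = 19.3 g

19.3 g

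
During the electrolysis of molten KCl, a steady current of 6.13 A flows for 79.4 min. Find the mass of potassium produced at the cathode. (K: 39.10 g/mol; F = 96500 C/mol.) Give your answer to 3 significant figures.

11.8 g

Q = It = 6.13 × 4764 = 29200 C
n(e⁻) = 29200 / 96500 = 0.3026 mol
K⁺ + e⁻ → K, so n(K) = 0.3026 mol
m = 0.3026 × 39.10 = 11.8 g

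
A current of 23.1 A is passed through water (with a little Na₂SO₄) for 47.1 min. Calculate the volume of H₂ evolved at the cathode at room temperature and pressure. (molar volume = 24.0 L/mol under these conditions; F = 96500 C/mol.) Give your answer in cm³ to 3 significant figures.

8120 cm³

Q = It = 23.1 × 2826 = 65280 C
n(e⁻) = 65280 / 96500 = 0.6765 mol
2H⁺ + 2e⁻ → H₂, so n(H₂) = 0.6765 / 2 = 0.3383 mol
V = 0.3383 × 24.0 = 8.119 L
= 8120 cm³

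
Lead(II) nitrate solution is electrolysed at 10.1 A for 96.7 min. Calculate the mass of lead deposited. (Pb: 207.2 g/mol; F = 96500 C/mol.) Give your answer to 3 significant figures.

Q = It = 10.1 × 5802 = 58600 C
n(e⁻) = 58600 / 96500 = 0.6073 mol
Pb²⁺ + 2e⁻ → Pb, so n(Pb) = 0.6073 / 2 = 0.3037 mol
m = 0.3037 × 207.2 = 62.9 g

62.9 g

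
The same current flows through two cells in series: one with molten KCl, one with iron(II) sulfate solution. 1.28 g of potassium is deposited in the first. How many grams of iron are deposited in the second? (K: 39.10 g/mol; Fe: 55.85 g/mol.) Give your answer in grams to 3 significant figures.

0.914 g

n(K) = 1.28 / 39.10 = 0.03274 mol
K⁺ + e⁻ → K, so n(e⁻) = 0.03274 mol
In series, the same 0.03274 mol of electrons flows through the second cell.
Fe²⁺ + 2e⁻ → Fe, so n(Fe) = 0.03274 / 2 = 0.01637 mol
m(Fe) = 0.01637 × 55.85 = 0.914 g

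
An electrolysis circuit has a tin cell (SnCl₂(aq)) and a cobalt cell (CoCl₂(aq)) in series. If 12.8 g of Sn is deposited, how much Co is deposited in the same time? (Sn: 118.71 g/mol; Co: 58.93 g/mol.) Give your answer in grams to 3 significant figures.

n(Sn) = 12.8 / 118.71 = 0.1078 mol
Sn²⁺ + 2e⁻ → Sn, so n(e⁻) = 2 × 0.1078 = 0.2156 mol
Since the cells are in series, n(e⁻) in the Co cell is also 0.2156 mol.
Co²⁺ + 2e⁻ → Co, so n(Co) = 0.2156 / 2 = 0.1078 mol
m(Co) = 0.1078 × 58.93 = 6.35 g

6.35 g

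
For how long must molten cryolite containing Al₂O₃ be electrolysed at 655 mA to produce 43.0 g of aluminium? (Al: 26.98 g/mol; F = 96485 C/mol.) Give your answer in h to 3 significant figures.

196 h

n(Al) = 43.0 / 26.98 = 1.594 mol
Al³⁺ + 3e⁻ → Al, so n(e⁻) = 3 × 1.594 = 4.782 mol
Q = 4.782 × 96485 = 4.614×10^5 C
t = Q / I = 4.614×10^5 / 0.655 = 7.044×10^5 s = 196 h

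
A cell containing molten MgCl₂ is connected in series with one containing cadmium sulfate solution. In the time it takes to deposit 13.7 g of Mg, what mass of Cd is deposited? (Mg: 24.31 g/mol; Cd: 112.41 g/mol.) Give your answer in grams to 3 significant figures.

n(Mg) = 13.7 / 24.31 = 0.5636 mol
Mg²⁺ + 2e⁻ → Mg, so n(e⁻) = 2 × 0.5636 = 1.127 mol
Since the cells are in series, n(e⁻) in the Cd cell is also 1.127 mol.
Cd²⁺ + 2e⁻ → Cd, so n(Cd) = 1.127 / 2 = 0.5635 mol
m(Cd) = 0.5635 × 112.41 = 63.3 g

63.3 g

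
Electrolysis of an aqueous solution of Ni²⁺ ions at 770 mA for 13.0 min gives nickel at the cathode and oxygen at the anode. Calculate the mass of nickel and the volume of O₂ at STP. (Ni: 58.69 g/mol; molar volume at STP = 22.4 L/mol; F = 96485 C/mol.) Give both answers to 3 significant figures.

Q = 0.770 × 780 = 600.6 C; n(e⁻) = 600.6 / 96485 = 0.006225 mol
Cathode: Ni²⁺ + 2e⁻ → Ni → n(Ni) = 0.006225/2 = 0.003113 mol → 0.183 g
Anode: 2H₂O → O₂ + 4H⁺ + 4e⁻ → n(O₂) = 0.006225/4 = 0.001556 mol → 0.0349 L

0.183 g Ni; 0.0349 L O₂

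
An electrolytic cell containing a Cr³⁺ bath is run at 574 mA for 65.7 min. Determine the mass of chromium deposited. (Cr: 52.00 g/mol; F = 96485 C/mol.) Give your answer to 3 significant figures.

Q = 0.574 A × 3942 s = 2263 C
n(e⁻) = Q/F = 2263/96485 = 0.02345 mol
Cr³⁺ + 3e⁻ → Cr, so n(Cr) = 0.02345 / 3 = 0.007817 mol
m = 0.007817 × 52.00 = 0.406 g

0.406 g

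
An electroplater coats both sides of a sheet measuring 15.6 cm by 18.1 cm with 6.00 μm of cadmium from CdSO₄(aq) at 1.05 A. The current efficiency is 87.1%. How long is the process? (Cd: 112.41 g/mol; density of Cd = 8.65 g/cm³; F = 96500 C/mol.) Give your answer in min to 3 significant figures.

Plated area = 2 × 15.6 × 18.1 = 564.7 cm²
Volume = 564.7 × 6.00×10⁻⁴ cm = 0.3388 cm³
m(Cd) = 0.3388 × 8.65 = 2.931 g
n(Cd) = 2.931 / 112.41 = 0.02607 mol; n(e⁻) = 2 × 0.02607 = 0.05214 mol
Q = 0.05214 × 96500 / 0.871 = 5777 C
t = 5777 / 1.05 = 5502 s = 91.7 min

91.7 min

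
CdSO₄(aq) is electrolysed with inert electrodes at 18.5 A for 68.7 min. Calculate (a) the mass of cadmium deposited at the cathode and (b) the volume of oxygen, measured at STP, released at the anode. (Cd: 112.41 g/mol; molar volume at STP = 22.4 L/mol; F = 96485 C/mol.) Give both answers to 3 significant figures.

Q = 18.5 × 4122 = 76260 C; n(e⁻) = 76260 / 96485 = 0.7904 mol
Cathode: Cd²⁺ + 2e⁻ → Cd → n(Cd) = 0.7904/2 = 0.3952 mol → 44.4 g
Anode: 2H₂O → O₂ + 4H⁺ + 4e⁻ → n(O₂) = 0.7904/4 = 0.1976 mol → 4.43 L

44.4 g Cd; 4.43 L O₂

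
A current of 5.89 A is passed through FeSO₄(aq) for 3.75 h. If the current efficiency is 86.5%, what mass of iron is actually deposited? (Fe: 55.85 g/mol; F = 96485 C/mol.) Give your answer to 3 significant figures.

Q = 5.89 × 13500 = 79520 C
n(e⁻) = 79520 / 96485 = 0.8242 mol
Fe²⁺ + 2e⁻ → Fe, so theoretical m(Fe) = 0.4121 × 55.85 = 23.02 g
Actual mass = 86.5% × 23.02 = 19.9 g

19.9 g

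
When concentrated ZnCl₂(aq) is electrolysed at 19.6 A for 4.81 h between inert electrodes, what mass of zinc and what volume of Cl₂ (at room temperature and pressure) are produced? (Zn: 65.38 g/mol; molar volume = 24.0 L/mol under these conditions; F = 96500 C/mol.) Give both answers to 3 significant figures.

115 g Zn; 42.2 L Cl₂

Q = 19.6 × 17316 = 3.394×10^5 C; n(e⁻) = 3.394×10^5 / 96500 = 3.517 mol
Cathode: Zn²⁺ + 2e⁻ → Zn → n(Zn) = 3.517/2 = 1.759 mol → 115 g
Anode: 2Cl⁻ → Cl₂ + 2e⁻ → n(Cl₂) = 3.517/2 = 1.759 mol → 42.2 L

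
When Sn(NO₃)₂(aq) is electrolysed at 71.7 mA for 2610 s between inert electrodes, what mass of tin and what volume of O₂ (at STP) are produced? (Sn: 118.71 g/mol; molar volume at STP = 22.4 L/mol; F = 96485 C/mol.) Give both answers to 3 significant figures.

0.115 g Sn; 0.0109 L O₂

Q = 0.0717 × 2610 = 187.1 C; n(e⁻) = 187.1 / 96485 = 0.001939 mol
Cathode: Sn²⁺ + 2e⁻ → Sn → n(Sn) = 0.001939/2 = 9.695×10^-4 mol → 0.115 g
Anode: 2H₂O → O₂ + 4H⁺ + 4e⁻ → n(O₂) = 0.001939/4 = 4.848×10^-4 mol → 0.0109 L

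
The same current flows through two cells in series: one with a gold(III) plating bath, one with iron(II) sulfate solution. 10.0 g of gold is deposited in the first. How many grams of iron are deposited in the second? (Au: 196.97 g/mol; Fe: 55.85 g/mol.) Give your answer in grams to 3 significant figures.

n(Au) = 10.0 / 196.97 = 0.05077 mol
Au³⁺ + 3e⁻ → Au, so n(e⁻) = 3 × 0.05077 = 0.1523 mol
The cells are in series, so the same charge (and hence the same n(e⁻) = 0.1523 mol) passes through both.
Fe²⁺ + 2e⁻ → Fe, so n(Fe) = 0.1523 / 2 = 0.07615 mol
m(Fe) = 0.07615 × 55.85 = 4.25 g

4.25 g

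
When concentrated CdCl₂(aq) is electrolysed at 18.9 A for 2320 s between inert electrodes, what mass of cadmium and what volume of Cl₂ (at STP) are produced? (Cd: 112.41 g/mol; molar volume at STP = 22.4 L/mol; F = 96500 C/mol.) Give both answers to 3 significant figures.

25.5 g Cd; 5.09 L Cl₂

Q = 18.9 × 2320 = 43850 C; n(e⁻) = 43850 / 96500 = 0.4544 mol
Cathode: Cd²⁺ + 2e⁻ → Cd → n(Cd) = 0.4544/2 = 0.2272 mol → 25.5 g
Anode: 2Cl⁻ → Cl₂ + 2e⁻ → n(Cl₂) = 0.4544/2 = 0.2272 mol → 5.09 L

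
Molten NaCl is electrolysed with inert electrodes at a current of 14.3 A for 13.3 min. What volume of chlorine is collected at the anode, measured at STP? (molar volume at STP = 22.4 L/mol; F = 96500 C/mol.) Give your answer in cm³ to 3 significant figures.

1320 cm³

Charge passed = 14.3 × 798 = 11410 C
n(e⁻) = 11410 / 96500 = 0.1182 mol
2Cl⁻ → Cl₂ + 2e⁻, so n(Cl₂) = 0.1182 / 2 = 0.05910 mol
V = 0.05910 × 22.4 = 1.324 L
= 1320 cm³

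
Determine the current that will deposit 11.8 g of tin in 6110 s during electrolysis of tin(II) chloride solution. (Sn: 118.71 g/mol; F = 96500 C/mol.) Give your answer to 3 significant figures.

3.14 A

n(Sn) = 11.8 / 118.71 = 0.09940 mol
Sn²⁺ + 2e⁻ → Sn, so n(e⁻) = 2 × 0.09940 = 0.1988 mol
Q = 0.1988 × 96500 = 19180 C
I = Q / t = 19180 / 6110 s = 3.14 A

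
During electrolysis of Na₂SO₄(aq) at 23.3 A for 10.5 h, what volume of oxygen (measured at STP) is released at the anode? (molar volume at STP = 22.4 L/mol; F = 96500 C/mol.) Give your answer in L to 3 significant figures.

Charge passed = 23.3 × 37800 = 8.807×10^5 C
n(e⁻) = Q/F = 8.807×10^5/96500 = 9.126 mol
2H₂O → O₂ + 4H⁺ + 4e⁻, so n(O₂) = 9.126 / 4 = 2.282 mol
V = 2.282 × 22.4 = 51.12 L

51.1 L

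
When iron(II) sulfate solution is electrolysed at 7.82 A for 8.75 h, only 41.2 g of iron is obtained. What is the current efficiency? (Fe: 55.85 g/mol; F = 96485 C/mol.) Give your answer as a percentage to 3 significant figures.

57.8%

Q = 7.82 × 31500 = 2.463×10^5 C
n(e⁻) = 2.463×10^5 / 96485 = 2.553 mol
Fe²⁺ + 2e⁻ → Fe, so theoretical n(Fe) = 1.277 mol → 71.32 g
Efficiency = 41.2 / 71.32 = 0.5777 = 57.8%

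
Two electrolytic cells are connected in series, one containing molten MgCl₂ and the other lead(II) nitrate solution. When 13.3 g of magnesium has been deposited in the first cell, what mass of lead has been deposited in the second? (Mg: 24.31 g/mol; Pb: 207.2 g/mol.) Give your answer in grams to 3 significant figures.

113 g

n(Mg) = 13.3 / 24.31 = 0.5471 mol
Mg²⁺ + 2e⁻ → Mg, so n(e⁻) = 2 × 0.5471 = 1.094 mol
In series, the same 1.094 mol of electrons flows through the second cell.
Pb²⁺ + 2e⁻ → Pb, so n(Pb) = 1.094 / 2 = 0.5470 mol
m(Pb) = 0.5470 × 207.2 = 113 g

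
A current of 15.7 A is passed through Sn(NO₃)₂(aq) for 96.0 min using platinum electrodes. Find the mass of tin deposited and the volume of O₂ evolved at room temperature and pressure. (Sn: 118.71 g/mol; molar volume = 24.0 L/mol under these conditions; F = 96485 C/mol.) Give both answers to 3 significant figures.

55.6 g Sn; 5.62 L O₂

Q = 15.7 × 5760 = 90430 C; n(e⁻) = 90430 / 96485 = 0.9372 mol
Cathode: Sn²⁺ + 2e⁻ → Sn → n(Sn) = 0.9372/2 = 0.4686 mol → 55.6 g
Anode: 2H₂O → O₂ + 4H⁺ + 4e⁻ → n(O₂) = 0.9372/4 = 0.2343 mol → 5.62 L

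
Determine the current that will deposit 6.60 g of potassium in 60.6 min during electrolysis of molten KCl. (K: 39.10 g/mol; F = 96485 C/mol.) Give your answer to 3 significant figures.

n(K) = 6.60 / 39.10 = 0.1688 mol
K⁺ + e⁻ → K, so n(e⁻) = 0.1688 mol
Q = 0.1688 × 96485 = 16290 C
I = Q / t = 16290 / 3636 s = 4.48 A

4.48 A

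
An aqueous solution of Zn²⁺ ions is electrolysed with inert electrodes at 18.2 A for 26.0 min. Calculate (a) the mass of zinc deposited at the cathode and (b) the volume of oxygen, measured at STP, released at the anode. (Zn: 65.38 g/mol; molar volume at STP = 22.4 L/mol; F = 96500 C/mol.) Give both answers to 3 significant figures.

9.62 g Zn; 1.65 L O₂

Q = 18.2 × 1560 = 28390 C; n(e⁻) = 28390 / 96500 = 0.2942 mol
Cathode: Zn²⁺ + 2e⁻ → Zn → n(Zn) = 0.2942/2 = 0.1471 mol → 9.62 g
Anode: 2H₂O → O₂ + 4H⁺ + 4e⁻ → n(O₂) = 0.2942/4 = 0.07355 mol → 1.65 L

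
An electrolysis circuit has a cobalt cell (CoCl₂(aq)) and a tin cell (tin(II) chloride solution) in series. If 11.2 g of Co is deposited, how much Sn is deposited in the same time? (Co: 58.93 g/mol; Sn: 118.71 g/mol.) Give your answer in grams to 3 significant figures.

n(Co) = 11.2 / 58.93 = 0.1901 mol
Co²⁺ + 2e⁻ → Co, so n(e⁻) = 2 × 0.1901 = 0.3802 mol
Since the cells are in series, n(e⁻) in the Sn cell is also 0.3802 mol.
Sn²⁺ + 2e⁻ → Sn, so n(Sn) = 0.3802 / 2 = 0.1901 mol
m(Sn) = 0.1901 × 118.71 = 22.6 g

22.6 g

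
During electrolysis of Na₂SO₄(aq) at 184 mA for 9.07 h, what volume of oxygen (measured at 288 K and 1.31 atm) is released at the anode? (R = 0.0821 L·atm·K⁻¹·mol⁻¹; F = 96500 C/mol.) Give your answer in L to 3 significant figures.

0.281 L

Charge passed = 0.184 × 32652 = 6008 C
n(e⁻) = Q/F = 6008/96500 = 0.06226 mol
2H₂O → O₂ + 4H⁺ + 4e⁻, so n(O₂) = 0.06226 / 4 = 0.01557 mol
V = nRT/P = 0.01557 × 0.0821 × 288 / 1.31 = 0.2810 L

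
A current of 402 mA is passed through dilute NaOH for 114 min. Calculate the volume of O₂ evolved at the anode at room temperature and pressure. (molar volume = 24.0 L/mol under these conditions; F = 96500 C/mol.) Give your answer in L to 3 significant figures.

0.171 L

Q = 0.402 A × 6840 s = 2750 C
n(e⁻) = Q/F = 2750/96500 = 0.02850 mol
2H₂O → O₂ + 4H⁺ + 4e⁻, so n(O₂) = 0.02850 / 4 = 0.007125 mol
V = 0.007125 × 24.0 = 0.1710 L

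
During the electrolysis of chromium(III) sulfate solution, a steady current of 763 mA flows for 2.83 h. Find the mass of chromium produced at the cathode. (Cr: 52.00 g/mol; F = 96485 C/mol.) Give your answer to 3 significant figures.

Q = 0.763 A × 10188 s = 7773 C
Moles of electrons = 7773 / 96485 = 0.08056 mol
Cr³⁺ + 3e⁻ → Cr, so n(Cr) = 0.08056 / 3 = 0.02685 mol
m = 0.02685 × 52.00 = 1.40 g

1.40 g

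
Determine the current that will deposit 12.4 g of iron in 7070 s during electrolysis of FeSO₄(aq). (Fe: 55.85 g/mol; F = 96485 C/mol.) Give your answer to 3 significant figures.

n(Fe) = 12.4 / 55.85 = 0.2220 mol
Fe²⁺ + 2e⁻ → Fe, so n(e⁻) = 2 × 0.2220 = 0.4440 mol
Q = 0.4440 × 96485 = 42840 C
I = Q / t = 42840 / 7070 s = 6.06 A

6.06 A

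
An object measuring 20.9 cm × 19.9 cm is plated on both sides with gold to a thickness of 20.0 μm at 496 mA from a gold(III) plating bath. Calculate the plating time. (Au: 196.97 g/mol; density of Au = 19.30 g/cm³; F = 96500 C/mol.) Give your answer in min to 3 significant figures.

Plated area = 2 × 20.9 × 19.9 = 831.8 cm²
Volume = 831.8 × 20.0×10⁻⁴ cm = 1.664 cm³
m(Au) = 1.664 × 19.30 = 32.12 g
n(Au) = 32.12 / 196.97 = 0.1631 mol; n(e⁻) = 3 × 0.1631 = 0.4893 mol
Q = 0.4893 × 96500 = 47220 C
t = 47220 / 0.496 = 95200 s = 1590 min

1590 min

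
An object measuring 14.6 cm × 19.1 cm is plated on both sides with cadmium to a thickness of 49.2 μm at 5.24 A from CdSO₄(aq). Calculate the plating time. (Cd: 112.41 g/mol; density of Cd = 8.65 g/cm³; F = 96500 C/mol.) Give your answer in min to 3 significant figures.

Plated area = 2 × 14.6 × 19.1 = 557.7 cm²
Volume = 557.7 × 49.2×10⁻⁴ cm = 2.744 cm³
m(Cd) = 2.744 × 8.65 = 23.74 g
n(Cd) = 23.74 / 112.41 = 0.2112 mol; n(e⁻) = 2 × 0.2112 = 0.4224 mol
Q = 0.4224 × 96500 = 40760 C
t = 40760 / 5.24 = 7779 s = 130 min

130 min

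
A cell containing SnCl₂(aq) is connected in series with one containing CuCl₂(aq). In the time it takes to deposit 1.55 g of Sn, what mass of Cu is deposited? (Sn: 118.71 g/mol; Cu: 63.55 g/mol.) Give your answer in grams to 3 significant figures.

n(Sn) = 1.55 / 118.71 = 0.01306 mol
Sn²⁺ + 2e⁻ → Sn, so n(e⁻) = 2 × 0.01306 = 0.02612 mol
In series, the same 0.02612 mol of electrons flows through the second cell.
Cu²⁺ + 2e⁻ → Cu, so n(Cu) = 0.02612 / 2 = 0.01306 mol
m(Cu) = 0.01306 × 63.55 = 0.830 g

0.830 g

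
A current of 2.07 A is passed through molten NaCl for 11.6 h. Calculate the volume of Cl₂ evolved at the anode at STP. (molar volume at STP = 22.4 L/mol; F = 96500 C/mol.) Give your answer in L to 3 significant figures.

Charge passed = 2.07 × 41760 = 86440 C
Moles of electrons = 86440 / 96500 = 0.8958 mol
2Cl⁻ → Cl₂ + 2e⁻, so n(Cl₂) = 0.8958 / 2 = 0.4479 mol
V = 0.4479 × 22.4 = 10.03 L

10.0 L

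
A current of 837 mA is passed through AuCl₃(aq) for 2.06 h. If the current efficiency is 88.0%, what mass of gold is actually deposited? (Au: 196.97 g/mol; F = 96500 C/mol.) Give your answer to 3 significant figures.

Q = 0.837 × 7416 = 6207 C
n(e⁻) = 6207 / 96500 = 0.06432 mol
Au³⁺ + 3e⁻ → Au, so theoretical m(Au) = 0.02144 × 196.97 = 4.223 g
Actual mass = 88.0% × 4.223 = 3.72 g

3.72 g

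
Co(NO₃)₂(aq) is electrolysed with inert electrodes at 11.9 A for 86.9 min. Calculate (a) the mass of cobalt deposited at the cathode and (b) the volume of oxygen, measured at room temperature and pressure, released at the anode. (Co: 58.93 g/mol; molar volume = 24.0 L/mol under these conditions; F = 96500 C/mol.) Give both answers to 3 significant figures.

18.9 g Co; 3.86 L O₂

Q = 11.9 × 5214 = 62050 C; n(e⁻) = 62050 / 96500 = 0.6430 mol
Cathode: Co²⁺ + 2e⁻ → Co → n(Co) = 0.6430/2 = 0.3215 mol → 18.9 g
Anode: 2H₂O → O₂ + 4H⁺ + 4e⁻ → n(O₂) = 0.6430/4 = 0.1608 mol → 3.86 L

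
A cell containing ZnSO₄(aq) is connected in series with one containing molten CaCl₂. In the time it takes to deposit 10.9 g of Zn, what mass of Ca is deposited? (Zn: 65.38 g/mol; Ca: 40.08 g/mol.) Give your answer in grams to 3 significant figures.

6.68 g

n(Zn) = 10.9 / 65.38 = 0.1667 mol
Zn²⁺ + 2e⁻ → Zn, so n(e⁻) = 2 × 0.1667 = 0.3334 mol
Since the cells are in series, n(e⁻) in the Ca cell is also 0.3334 mol.
Ca²⁺ + 2e⁻ → Ca, so n(Ca) = 0.3334 / 2 = 0.1667 mol
m(Ca) = 0.1667 × 40.08 = 6.68 g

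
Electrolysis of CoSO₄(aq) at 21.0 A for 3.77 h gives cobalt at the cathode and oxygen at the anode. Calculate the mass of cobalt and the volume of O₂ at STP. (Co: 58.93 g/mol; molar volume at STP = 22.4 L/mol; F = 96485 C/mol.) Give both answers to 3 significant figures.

Q = 21.0 × 13572 = 2.850×10^5 C; n(e⁻) = 2.850×10^5 / 96485 = 2.954 mol
Cathode: Co²⁺ + 2e⁻ → Co → n(Co) = 2.954/2 = 1.477 mol → 87.0 g
Anode: 2H₂O → O₂ + 4H⁺ + 4e⁻ → n(O₂) = 2.954/4 = 0.7385 mol → 16.5 L

87.0 g Co; 16.5 L O₂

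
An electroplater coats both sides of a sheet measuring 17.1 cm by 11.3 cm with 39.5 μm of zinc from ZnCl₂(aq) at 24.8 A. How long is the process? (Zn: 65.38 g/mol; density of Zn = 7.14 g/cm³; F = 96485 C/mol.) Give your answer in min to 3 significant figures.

Plated area = 2 × 17.1 × 11.3 = 386.5 cm²
Volume = 386.5 × 39.5×10⁻⁴ cm = 1.527 cm³
m(Zn) = 1.527 × 7.14 = 10.90 g
n(Zn) = 10.90 / 65.38 = 0.1667 mol; n(e⁻) = 2 × 0.1667 = 0.3334 mol
Q = 0.3334 × 96485 = 32170 C
t = 32170 / 24.8 = 1297 s = 21.6 min

21.6 min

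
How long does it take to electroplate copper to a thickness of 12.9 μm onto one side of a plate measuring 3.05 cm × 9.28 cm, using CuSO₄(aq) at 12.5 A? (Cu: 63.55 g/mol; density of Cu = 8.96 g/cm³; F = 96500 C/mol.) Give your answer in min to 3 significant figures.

1.32 min

Plated area = 3.05 × 9.28 = 28.30 cm²
Volume = 28.30 × 12.9×10⁻⁴ cm = 0.03651 cm³
m(Cu) = 0.03651 × 8.96 = 0.3271 g
n(Cu) = 0.3271 / 63.55 = 0.005147 mol; n(e⁻) = 2 × 0.005147 = 0.01029 mol
Q = 0.01029 × 96500 = 993.0 C
t = 993.0 / 12.5 = 79.44 s = 1.32 min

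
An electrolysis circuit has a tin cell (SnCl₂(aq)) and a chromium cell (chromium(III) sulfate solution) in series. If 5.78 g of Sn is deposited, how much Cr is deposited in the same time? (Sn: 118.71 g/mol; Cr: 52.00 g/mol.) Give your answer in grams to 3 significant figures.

n(Sn) = 5.78 / 118.71 = 0.04869 mol
Sn²⁺ + 2e⁻ → Sn, so n(e⁻) = 2 × 0.04869 = 0.09738 mol
The cells are in series, so the same charge (and hence the same n(e⁻) = 0.09738 mol) passes through both.
Cr³⁺ + 3e⁻ → Cr, so n(Cr) = 0.09738 / 3 = 0.03246 mol
m(Cr) = 0.03246 × 52.00 = 1.69 g

1.69 g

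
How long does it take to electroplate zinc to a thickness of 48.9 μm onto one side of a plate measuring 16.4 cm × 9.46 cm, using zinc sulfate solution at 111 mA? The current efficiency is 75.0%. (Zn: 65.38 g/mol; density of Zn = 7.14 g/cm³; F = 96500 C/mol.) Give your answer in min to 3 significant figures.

Plated area = 16.4 × 9.46 = 155.1 cm²
Volume = 155.1 × 48.9×10⁻⁴ cm = 0.7584 cm³
m(Zn) = 0.7584 × 7.14 = 5.415 g
n(Zn) = 5.415 / 65.38 = 0.08282 mol; n(e⁻) = 2 × 0.08282 = 0.1656 mol
Q = 0.1656 × 96500 / 0.750 = 21310 C
t = 21310 / 0.111 = 1.920×10^5 s = 3200 min

3200 min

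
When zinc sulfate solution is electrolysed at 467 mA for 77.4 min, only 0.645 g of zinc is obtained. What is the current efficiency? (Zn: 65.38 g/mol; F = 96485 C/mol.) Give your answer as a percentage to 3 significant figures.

Q = 0.467 × 4644 = 2169 C
n(e⁻) = 2169 / 96485 = 0.02248 mol
Zn²⁺ + 2e⁻ → Zn, so theoretical n(Zn) = 0.01124 mol → 0.7349 g
Efficiency = 0.645 / 0.7349 = 0.8777 = 87.8%

87.8%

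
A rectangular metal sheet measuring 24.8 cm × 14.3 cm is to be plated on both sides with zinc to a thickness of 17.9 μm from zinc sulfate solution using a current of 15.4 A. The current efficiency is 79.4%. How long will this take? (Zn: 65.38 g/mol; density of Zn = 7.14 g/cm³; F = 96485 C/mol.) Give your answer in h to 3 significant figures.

0.608 h

Plated area = 2 × 24.8 × 14.3 = 709.3 cm²
Volume = 709.3 × 17.9×10⁻⁴ cm = 1.270 cm³
m(Zn) = 1.270 × 7.14 = 9.068 g
n(Zn) = 9.068 / 65.38 = 0.1387 mol; n(e⁻) = 2 × 0.1387 = 0.2774 mol
Q = 0.2774 × 96485 / 0.794 = 33710 C
t = 33710 / 15.4 = 2189 s = 0.608 h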